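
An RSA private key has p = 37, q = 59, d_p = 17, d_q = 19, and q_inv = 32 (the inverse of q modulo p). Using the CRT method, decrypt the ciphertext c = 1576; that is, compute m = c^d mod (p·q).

1411

m₁ = c^(d_p) mod p: c ≡ 22 (mod 37), and 22^17 mod 37 = 5.
m₂ = c^(d_q) mod q: c ≡ 42 (mod 59), and 42^19 mod 59 = 54.
h = q_inv·(m₁ − m₂) mod p = 32·(5 − 54) mod 37 = 23.
m = m₂ + h·q = 54 + 23·59 = 1411.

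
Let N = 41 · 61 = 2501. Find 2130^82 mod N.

Mod 41: 2130 ≡ 39; by Fermat, exponent reduces to 82 mod 40 = 2; 39^2 ≡ 4 (mod 41).
Mod 61: 2130 ≡ 56; by Fermat, exponent reduces to 82 mod 60 = 22; 56^22 ≡ 16 (mod 61).
Combine by CRT: x ≡ 4 (mod 41), x ≡ 16 (mod 61) ⇒ x ≡ 1480 (mod 2501).

1480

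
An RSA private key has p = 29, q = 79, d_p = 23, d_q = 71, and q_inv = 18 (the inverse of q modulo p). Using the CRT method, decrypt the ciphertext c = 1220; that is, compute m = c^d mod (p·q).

1982

m₁ = c^(d_p) mod p: c ≡ 2 (mod 29), and 2^23 mod 29 = 10.
m₂ = c^(d_q) mod q: c ≡ 35 (mod 79), and 35^71 mod 79 = 7.
h = q_inv·(m₁ − m₂) mod p = 18·(10 − 7) mod 29 = 25.
m = m₂ + h·q = 7 + 25·79 = 1982.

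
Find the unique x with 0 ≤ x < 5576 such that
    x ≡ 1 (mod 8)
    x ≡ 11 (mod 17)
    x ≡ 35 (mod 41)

4873

The moduli are pairwise coprime; N = 8·17·41 = 5576.
N/8 = 697; 697 ≡ 1 (mod 8), inverse 1.
N/17 = 328; 328 ≡ 5 (mod 17); 5·7 ≡ 1, so inverse 7.
N/41 = 136; 136 ≡ 13 (mod 41); 13·19 ≡ 1, so inverse 19.
x ≡ 1·697·1 + 11·328·7 + 35·136·19 = 116393.
116393 mod 5576 = 4873.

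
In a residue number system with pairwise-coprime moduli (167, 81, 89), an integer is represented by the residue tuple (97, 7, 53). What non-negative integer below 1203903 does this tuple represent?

From x ≡ 97 (mod 167) write x = 97 + 167t. Substituting into x ≡ 7 (mod 81) gives 167t ≡ 72 (mod 81), and since 5⁻¹ ≡ 65 (mod 81), t ≡ 63. Hence x ≡ 97 + 167·63 = 10618 (mod 13527).
From x ≡ 10618 (mod 13527) write x = 10618 + 13527t. Substituting into x ≡ 53 (mod 89) gives 13527t ≡ 26 (mod 89), and since 88⁻¹ ≡ 88 (mod 89), t ≡ 63. Hence x ≡ 10618 + 13527·63 = 862819 (mod 1203903).

862819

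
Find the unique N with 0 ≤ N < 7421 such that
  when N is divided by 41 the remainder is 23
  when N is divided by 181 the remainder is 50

6747

From N ≡ 23 (mod 41) write N = 23 + 41t. Substituting into N ≡ 50 (mod 181) gives 41t ≡ 27 (mod 181), and since 41⁻¹ ≡ 53 (mod 181), t ≡ 164. Hence N ≡ 23 + 41·164 = 6747 (mod 7421).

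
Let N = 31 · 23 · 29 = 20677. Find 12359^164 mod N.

Mod 31: 12359 ≡ 21; by Fermat, exponent reduces to 164 mod 30 = 14; 21^14 ≡ 28 (mod 31).
Mod 23: 12359 ≡ 8; by Fermat, exponent reduces to 164 mod 22 = 10; 8^10 ≡ 3 (mod 23).
Mod 29: 12359 ≡ 5; by Fermat, exponent reduces to 164 mod 28 = 24; 5^24 ≡ 20 (mod 29).
Combine by CRT: x ≡ 28 (mod 31), x ≡ 3 (mod 23), x ≡ 20 (mod 29) ⇒ x ≡ 13389 (mod 20677).

13389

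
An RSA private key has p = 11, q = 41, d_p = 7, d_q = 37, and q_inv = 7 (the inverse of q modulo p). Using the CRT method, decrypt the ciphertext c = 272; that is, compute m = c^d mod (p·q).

145

m₁ = c^(d_p) mod p: c ≡ 8 (mod 11), and 8^7 mod 11 = 2.
m₂ = c^(d_q) mod q: c ≡ 26 (mod 41), and 26^37 mod 41 = 22.
h = q_inv·(m₁ − m₂) mod p = 7·(2 − 22) mod 11 = 3.
m = m₂ + h·q = 22 + 3·41 = 145.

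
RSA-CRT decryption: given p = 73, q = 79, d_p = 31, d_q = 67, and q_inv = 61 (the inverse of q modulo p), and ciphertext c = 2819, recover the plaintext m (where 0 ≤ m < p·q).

m₁ = c^(d_p) mod p: c ≡ 45 (mod 73), and 45^31 mod 73 = 58.
m₂ = c^(d_q) mod q: c ≡ 54 (mod 79), and 54^67 mod 79 = 3.
h = q_inv·(m₁ − m₂) mod p = 61·(58 − 3) mod 73 = 70.
m = m₂ + h·q = 3 + 70·79 = 5533.

5533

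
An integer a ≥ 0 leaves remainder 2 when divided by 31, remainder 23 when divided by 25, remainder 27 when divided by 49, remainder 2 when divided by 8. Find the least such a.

The moduli are pairwise coprime; N = 31·25·49·8 = 303800.
N/31 = 9800; 9800 ≡ 4 (mod 31); 4·8 ≡ 1, so inverse 8.
N/25 = 12152; 12152 ≡ 2 (mod 25); 2·13 ≡ 1, so inverse 13.
N/49 = 6200; 6200 ≡ 26 (mod 49); 26·17 ≡ 1, so inverse 17.
N/8 = 37975; 37975 ≡ 7 (mod 8); 7·7 ≡ 1, so inverse 7.
a ≡ 2·9800·8 + 23·12152·13 + 27·6200·17 + 2·37975·7 = 7167698.
7167698 mod 303800 = 180298.

180298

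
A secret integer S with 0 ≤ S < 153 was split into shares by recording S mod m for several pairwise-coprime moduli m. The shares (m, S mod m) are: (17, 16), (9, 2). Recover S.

From S ≡ 16 (mod 17) write S = 16 + 17t. Substituting into S ≡ 2 (mod 9) gives 17t ≡ 4 (mod 9), and since 8⁻¹ ≡ 8 (mod 9), t ≡ 5. Hence S ≡ 16 + 17·5 = 101 (mod 153).

101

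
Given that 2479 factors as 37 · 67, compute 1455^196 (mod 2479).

786

Mod 37: 1455 ≡ 12; by Fermat, exponent reduces to 196 mod 36 = 16; 12^16 ≡ 9 (mod 37).
Mod 67: 1455 ≡ 48; by Fermat, exponent reduces to 196 mod 66 = 64; 48^64 ≡ 49 (mod 67).
Combine by CRT: x ≡ 9 (mod 37), x ≡ 49 (mod 67) ⇒ x ≡ 786 (mod 2479).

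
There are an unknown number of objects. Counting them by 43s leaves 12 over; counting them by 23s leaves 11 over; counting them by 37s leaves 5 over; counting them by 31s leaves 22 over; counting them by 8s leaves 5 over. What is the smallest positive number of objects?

Combine the congruences pairwise.
From N ≡ 12 (mod 43) write N = 12 + 43t. Substituting into N ≡ 11 (mod 23) gives 43t ≡ 22 (mod 23), and since 20⁻¹ ≡ 15 (mod 23), t ≡ 8. Hence N ≡ 12 + 43·8 = 356 (mod 989).
From N ≡ 356 (mod 989) write N = 356 + 989t. Substituting into N ≡ 5 (mod 37) gives 989t ≡ 19 (mod 37), and since 27⁻¹ ≡ 11 (mod 37), t ≡ 24. Hence N ≡ 356 + 989·24 = 24092 (mod 36593).
From N ≡ 24092 (mod 36593) write N = 24092 + 36593t. Substituting into N ≡ 22 (mod 31) gives 36593t ≡ 17 (mod 31), and since 13⁻¹ ≡ 12 (mod 31), t ≡ 18. Hence N ≡ 24092 + 36593·18 = 682766 (mod 1134383).
From N ≡ 682766 (mod 1134383) write N = 682766 + 1134383t. Substituting into N ≡ 5 (mod 8) gives 1134383t ≡ 7 (mod 8), and since 7⁻¹ ≡ 7 (mod 8), t ≡ 1. Hence N ≡ 682766 + 1134383·1 = 1817149 (mod 9075064).

1817149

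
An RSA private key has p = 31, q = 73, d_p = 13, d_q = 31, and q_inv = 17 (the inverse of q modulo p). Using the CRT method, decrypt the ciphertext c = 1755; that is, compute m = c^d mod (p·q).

727

m₁ = c^(d_p) mod p: c ≡ 19 (mod 31), and 19^13 mod 31 = 14.
m₂ = c^(d_q) mod q: c ≡ 3 (mod 73), and 3^31 mod 73 = 70.
h = q_inv·(m₁ − m₂) mod p = 17·(14 − 70) mod 31 = 9.
m = m₂ + h·q = 70 + 9·73 = 727.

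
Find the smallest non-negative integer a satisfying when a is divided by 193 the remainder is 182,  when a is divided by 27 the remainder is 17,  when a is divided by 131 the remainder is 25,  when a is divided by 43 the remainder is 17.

4545332

From a ≡ 182 (mod 193) write a = 182 + 193t. Substituting into a ≡ 17 (mod 27) gives 193t ≡ 24 (mod 27), and since 4⁻¹ ≡ 7 (mod 27), t ≡ 6. Hence a ≡ 182 + 193·6 = 1340 (mod 5211).
From a ≡ 1340 (mod 5211) write a = 1340 + 5211t. Substituting into a ≡ 25 (mod 131) gives 5211t ≡ 126 (mod 131), and since 102⁻¹ ≡ 9 (mod 131), t ≡ 86. Hence a ≡ 1340 + 5211·86 = 449486 (mod 682641).
From a ≡ 449486 (mod 682641) write a = 449486 + 682641t. Substituting into a ≡ 17 (mod 43) gives 682641t ≡ 10 (mod 43), and since 16⁻¹ ≡ 35 (mod 43), t ≡ 6. Hence a ≡ 449486 + 682641·6 = 4545332 (mod 29353563).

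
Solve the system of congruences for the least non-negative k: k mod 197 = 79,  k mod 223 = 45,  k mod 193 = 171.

The moduli are pairwise coprime; N = 197·223·193 = 8478683.
N/197 = 43039; 43039 ≡ 93 (mod 197); 93·161 ≡ 1, so inverse 161.
N/223 = 38021; 38021 ≡ 111 (mod 223); 111·221 ≡ 1, so inverse 221.
N/193 = 43931; 43931 ≡ 120 (mod 193); 120·37 ≡ 1, so inverse 37.
k ≡ 79·43039·161 + 45·38021·221 + 171·43931·37 = 1203483323.
1203483323 mod 8478683 = 7989020.

7989020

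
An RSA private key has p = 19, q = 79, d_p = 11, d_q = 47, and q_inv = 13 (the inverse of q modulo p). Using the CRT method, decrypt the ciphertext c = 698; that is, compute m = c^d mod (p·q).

m₁ = c^(d_p) mod p: c ≡ 14 (mod 19), and 14^11 mod 19 = 13.
m₂ = c^(d_q) mod q: c ≡ 66 (mod 79), and 66^47 mod 79 = 53.
h = q_inv·(m₁ − m₂) mod p = 13·(13 − 53) mod 19 = 12.
m = m₂ + h·q = 53 + 12·79 = 1001.

1001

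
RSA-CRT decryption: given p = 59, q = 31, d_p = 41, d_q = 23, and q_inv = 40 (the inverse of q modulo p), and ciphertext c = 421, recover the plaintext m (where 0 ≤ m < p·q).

m₁ = c^(d_p) mod p: c ≡ 8 (mod 59), and 8^41 mod 59 = 10.
m₂ = c^(d_q) mod q: c ≡ 18 (mod 31), and 18^23 mod 31 = 7.
h = q_inv·(m₁ − m₂) mod p = 40·(10 − 7) mod 59 = 2.
m = m₂ + h·q = 7 + 2·31 = 69.

69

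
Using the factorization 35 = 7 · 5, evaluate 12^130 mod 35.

9

Mod 7: 12 ≡ 5; by Fermat, exponent reduces to 130 mod 6 = 4; 5^4 ≡ 2 (mod 7).
Mod 5: 12 ≡ 2; by Fermat, exponent reduces to 130 mod 4 = 2; 2^2 ≡ 4 (mod 5).
Combine by CRT: x ≡ 2 (mod 7), x ≡ 4 (mod 5) ⇒ x ≡ 9 (mod 35).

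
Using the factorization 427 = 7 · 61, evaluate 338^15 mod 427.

Mod 7: 338 ≡ 2; by Fermat, exponent reduces to 15 mod 6 = 3; 2^3 ≡ 1 (mod 7).
Mod 61: 338 ≡ 33; 33^15 ≡ 11 (mod 61).
Combine by CRT: x ≡ 1 (mod 7), x ≡ 11 (mod 61) ⇒ x ≡ 316 (mod 427).

316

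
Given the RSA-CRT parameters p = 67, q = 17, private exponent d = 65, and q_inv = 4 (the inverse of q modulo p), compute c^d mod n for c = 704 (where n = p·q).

d_p = d mod (p−1) = 65 mod 66 = 65; d_q = d mod (q−1) = 1.
m₁ = c^(d_p) mod p: c ≡ 34 (mod 67), and 34^65 mod 67 = 2.
m₂ = c^(d_q) mod q: c ≡ 7 (mod 17), and 7^1 mod 17 = 7.
h = q_inv·(m₁ − m₂) mod p = 4·(2 − 7) mod 67 = 47.
m = m₂ + h·q = 7 + 47·17 = 806.

806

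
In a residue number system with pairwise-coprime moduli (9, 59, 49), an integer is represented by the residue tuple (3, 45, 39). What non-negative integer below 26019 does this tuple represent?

24294

The moduli are pairwise coprime; N = 9·59·49 = 26019.
N/9 = 2891; 2891 ≡ 2 (mod 9); 2·5 ≡ 1, so inverse 5.
N/59 = 441; 441 ≡ 28 (mod 59); 28·19 ≡ 1, so inverse 19.
N/49 = 531; 531 ≡ 41 (mod 49); 41·6 ≡ 1, so inverse 6.
x ≡ 3·2891·5 + 45·441·19 + 39·531·6 = 544674.
544674 mod 26019 = 24294.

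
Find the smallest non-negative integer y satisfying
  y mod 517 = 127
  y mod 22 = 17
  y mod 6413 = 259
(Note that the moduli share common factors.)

Combine the congruences pairwise.
gcd(517, 22) = 11 and 11 | (17 − 127), so the pair is consistent; merging gives y ≡ 127 (mod 1034), where 1034 = lcm(517, 22).
gcd(1034, 6413) = 11 and 11 | (259 − 127), so the pair is consistent; merging gives y ≡ 218301 (mod 602822), where 602822 = lcm(1034, 6413).
The solution is unique modulo lcm(517, 22, 6413) = 602822.

218301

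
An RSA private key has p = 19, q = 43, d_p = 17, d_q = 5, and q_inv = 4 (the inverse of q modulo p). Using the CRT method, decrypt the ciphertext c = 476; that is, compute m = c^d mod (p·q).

286

m₁ = c^(d_p) mod p: c ≡ 1 (mod 19), and 1^17 mod 19 = 1.
m₂ = c^(d_q) mod q: c ≡ 3 (mod 43), and 3^5 mod 43 = 28.
h = q_inv·(m₁ − m₂) mod p = 4·(1 − 28) mod 19 = 6.
m = m₂ + h·q = 28 + 6·43 = 286.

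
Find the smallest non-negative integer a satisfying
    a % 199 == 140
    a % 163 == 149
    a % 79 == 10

2084267

The moduli are pairwise coprime; N = 199·163·79 = 2562523.
N/199 = 12877; 12877 ≡ 141 (mod 199); 141·24 ≡ 1, so inverse 24.
N/163 = 15721; 15721 ≡ 73 (mod 163); 73·67 ≡ 1, so inverse 67.
N/79 = 32437; 32437 ≡ 47 (mod 79); 47·37 ≡ 1, so inverse 37.
a ≡ 140·12877·24 + 149·15721·67 + 10·32437·37 = 212211153.
212211153 mod 2562523 = 2084267.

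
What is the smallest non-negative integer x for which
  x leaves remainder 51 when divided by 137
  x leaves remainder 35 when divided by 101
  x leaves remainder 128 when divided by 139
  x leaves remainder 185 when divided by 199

From x ≡ 51 (mod 137) write x = 51 + 137t. Substituting into x ≡ 35 (mod 101) gives 137t ≡ 85 (mod 101), and since 36⁻¹ ≡ 87 (mod 101), t ≡ 22. Hence x ≡ 51 + 137·22 = 3065 (mod 13837).
From x ≡ 3065 (mod 13837) write x = 3065 + 13837t. Substituting into x ≡ 128 (mod 139) gives 13837t ≡ 121 (mod 139), and since 76⁻¹ ≡ 75 (mod 139), t ≡ 40. Hence x ≡ 3065 + 13837·40 = 556545 (mod 1923343).
From x ≡ 556545 (mod 1923343) write x = 556545 + 1923343t. Substituting into x ≡ 185 (mod 199) gives 1923343t ≡ 44 (mod 199), and since 8⁻¹ ≡ 25 (mod 199), t ≡ 105. Hence x ≡ 556545 + 1923343·105 = 202507560 (mod 382745257).

202507560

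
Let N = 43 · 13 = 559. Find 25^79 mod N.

Mod 43: 25 ≡ 25; by Fermat, exponent reduces to 79 mod 42 = 37; 25^37 ≡ 9 (mod 43).
Mod 13: 25 ≡ 12; by Fermat, exponent reduces to 79 mod 12 = 7; 12^7 ≡ 12 (mod 13).
Combine by CRT: x ≡ 9 (mod 43), x ≡ 12 (mod 13) ⇒ x ≡ 181 (mod 559).

181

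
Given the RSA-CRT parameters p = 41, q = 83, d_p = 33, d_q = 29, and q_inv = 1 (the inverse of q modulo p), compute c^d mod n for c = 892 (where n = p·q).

m₁ = c^(d_p) mod p: c ≡ 31 (mod 41), and 31^33 mod 41 = 25.
m₂ = c^(d_q) mod q: c ≡ 62 (mod 83), and 62^29 mod 83 = 72.
h = q_inv·(m₁ − m₂) mod p = 1·(25 − 72) mod 41 = 35.
m = m₂ + h·q = 72 + 35·83 = 2977.

2977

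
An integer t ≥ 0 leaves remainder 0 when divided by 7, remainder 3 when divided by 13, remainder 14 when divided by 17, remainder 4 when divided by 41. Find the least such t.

12509

Combine the congruences pairwise.
From t ≡ 0 (mod 7) write t = 0 + 7s. Substituting into t ≡ 3 (mod 13) gives 7s ≡ 3 (mod 13), and since 7⁻¹ ≡ 2 (mod 13), s ≡ 6. Hence t ≡ 0 + 7·6 = 42 (mod 91).
From t ≡ 42 (mod 91) write t = 42 + 91s. Substituting into t ≡ 14 (mod 17) gives 91s ≡ 6 (mod 17), and since 6⁻¹ ≡ 3 (mod 17), s ≡ 1. Hence t ≡ 42 + 91·1 = 133 (mod 1547).
From t ≡ 133 (mod 1547) write t = 133 + 1547s. Substituting into t ≡ 4 (mod 41) gives 1547s ≡ 35 (mod 41), and since 30⁻¹ ≡ 26 (mod 41), s ≡ 8. Hence t ≡ 133 + 1547·8 = 12509 (mod 63427).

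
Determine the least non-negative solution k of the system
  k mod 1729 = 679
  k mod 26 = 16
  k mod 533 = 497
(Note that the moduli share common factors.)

26614

gcd(1729, 26) = 13 and 13 | (16 − 679), so the pair is consistent; merging gives k ≡ 2408 (mod 3458), where 3458 = lcm(1729, 26).
gcd(3458, 533) = 13 and 13 | (497 − 2408), so the pair is consistent; merging gives k ≡ 26614 (mod 141778), where 141778 = lcm(3458, 533).
The solution is unique modulo lcm(1729, 26, 533) = 141778.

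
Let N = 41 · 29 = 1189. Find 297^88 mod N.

139

Mod 41: 297 ≡ 10; by Fermat, exponent reduces to 88 mod 40 = 8; 10^8 ≡ 16 (mod 41).
Mod 29: 297 ≡ 7; by Fermat, exponent reduces to 88 mod 28 = 4; 7^4 ≡ 23 (mod 29).
Combine by CRT: x ≡ 16 (mod 41), x ≡ 23 (mod 29) ⇒ x ≡ 139 (mod 1189).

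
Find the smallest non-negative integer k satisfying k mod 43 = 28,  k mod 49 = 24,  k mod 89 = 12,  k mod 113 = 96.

The moduli are pairwise coprime; N = 43·49·89·113 = 21190099.
N/43 = 492793; 492793 ≡ 13 (mod 43); 13·10 ≡ 1, so inverse 10.
N/49 = 432451; 432451 ≡ 26 (mod 49); 26·17 ≡ 1, so inverse 17.
N/89 = 238091; 238091 ≡ 16 (mod 89); 16·39 ≡ 1, so inverse 39.
N/113 = 187523; 187523 ≡ 56 (mod 113); 56·111 ≡ 1, so inverse 111.
k ≡ 28·492793·10 + 24·432451·17 + 12·238091·39 + 96·187523·111 = 2424093724.
2424093724 mod 21190099 = 8422438.

8422438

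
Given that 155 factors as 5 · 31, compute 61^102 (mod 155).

Mod 5: 61 ≡ 1; by Fermat, exponent reduces to 102 mod 4 = 2; 1^2 ≡ 1 (mod 5).
Mod 31: 61 ≡ 30; by Fermat, exponent reduces to 102 mod 30 = 12; 30^12 ≡ 1 (mod 31).
Combine by CRT: x ≡ 1 (mod 5), x ≡ 1 (mod 31) ⇒ x ≡ 1 (mod 155).

1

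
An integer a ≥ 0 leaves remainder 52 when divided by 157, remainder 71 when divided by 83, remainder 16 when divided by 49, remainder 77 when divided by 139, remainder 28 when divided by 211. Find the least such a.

5964777807

The moduli are pairwise coprime; N = 157·83·49·139·211 = 18727123751.
N/157 = 119281043; 119281043 ≡ 136 (mod 157); 136·142 ≡ 1, so inverse 142.
N/83 = 225627997; 225627997 ≡ 50 (mod 83); 50·5 ≡ 1, so inverse 5.
N/49 = 382186199; 382186199 ≡ 17 (mod 49); 17·26 ≡ 1, so inverse 26.
N/139 = 134727509; 134727509 ≡ 91 (mod 139); 91·55 ≡ 1, so inverse 55.
N/211 = 88754141; 88754141 ≡ 156 (mod 211); 156·23 ≡ 1, so inverse 23.
a ≡ 52·119281043·142 + 71·225627997·5 + 16·382186199·26 + 77·134727509·55 + 28·88754141·23 = 1747587286650.
1747587286650 mod 18727123751 = 5964777807.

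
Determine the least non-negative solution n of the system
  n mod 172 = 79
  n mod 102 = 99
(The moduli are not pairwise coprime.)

gcd(172, 102) = 2 and 2 | (99 − 79), so the pair is consistent; merging gives n ≡ 7647 (mod 8772), where 8772 = lcm(172, 102).
The solution is unique modulo lcm(172, 102) = 8772.

7647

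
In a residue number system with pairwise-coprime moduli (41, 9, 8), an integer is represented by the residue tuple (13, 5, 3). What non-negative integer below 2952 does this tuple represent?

1571

The moduli are pairwise coprime; N = 41·9·8 = 2952.
N/41 = 72; 72 ≡ 31 (mod 41); 31·4 ≡ 1, so inverse 4.
N/9 = 328; 328 ≡ 4 (mod 9); 4·7 ≡ 1, so inverse 7.
N/8 = 369; 369 ≡ 1 (mod 8), inverse 1.
x ≡ 13·72·4 + 5·328·7 + 3·369·1 = 16331.
16331 mod 2952 = 1571.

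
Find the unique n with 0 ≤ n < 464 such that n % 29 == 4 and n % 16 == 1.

From n ≡ 4 (mod 29) write n = 4 + 29t. Substituting into n ≡ 1 (mod 16) gives 29t ≡ 13 (mod 16), and since 13⁻¹ ≡ 5 (mod 16), t ≡ 1. Hence n ≡ 4 + 29·1 = 33 (mod 464).

33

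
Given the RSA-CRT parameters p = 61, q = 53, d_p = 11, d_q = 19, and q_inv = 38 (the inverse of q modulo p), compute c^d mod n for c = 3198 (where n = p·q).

1523

m₁ = c^(d_p) mod p: c ≡ 26 (mod 61), and 26^11 mod 61 = 59.
m₂ = c^(d_q) mod q: c ≡ 18 (mod 53), and 18^19 mod 53 = 39.
h = q_inv·(m₁ − m₂) mod p = 38·(59 − 39) mod 61 = 28.
m = m₂ + h·q = 39 + 28·53 = 1523.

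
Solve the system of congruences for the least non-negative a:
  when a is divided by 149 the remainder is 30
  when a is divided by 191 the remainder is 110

26850

From a ≡ 30 (mod 149) write a = 30 + 149t. Substituting into a ≡ 110 (mod 191) gives 149t ≡ 80 (mod 191), and since 149⁻¹ ≡ 50 (mod 191), t ≡ 180. Hence a ≡ 30 + 149·180 = 26850 (mod 28459).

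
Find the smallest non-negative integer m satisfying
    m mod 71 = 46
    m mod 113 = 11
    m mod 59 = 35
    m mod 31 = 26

720838

Combine the congruences pairwise.
From m ≡ 46 (mod 71) write m = 46 + 71t. Substituting into m ≡ 11 (mod 113) gives 71t ≡ 78 (mod 113), and since 71⁻¹ ≡ 78 (mod 113), t ≡ 95. Hence m ≡ 46 + 71·95 = 6791 (mod 8023).
From m ≡ 6791 (mod 8023) write m = 6791 + 8023t. Substituting into m ≡ 35 (mod 59) gives 8023t ≡ 29 (mod 59), and since 58⁻¹ ≡ 58 (mod 59), t ≡ 30. Hence m ≡ 6791 + 8023·30 = 247481 (mod 473357).
From m ≡ 247481 (mod 473357) write m = 247481 + 473357t. Substituting into m ≡ 26 (mod 31) gives 473357t ≡ 18 (mod 31), and since 18⁻¹ ≡ 19 (mod 31), t ≡ 1. Hence m ≡ 247481 + 473357·1 = 720838 (mod 14674067).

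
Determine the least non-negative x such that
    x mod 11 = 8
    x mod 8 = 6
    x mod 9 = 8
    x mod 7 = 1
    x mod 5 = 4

15254

The moduli are pairwise coprime; N = 11·8·9·7·5 = 27720.
N/11 = 2520; 2520 ≡ 1 (mod 11), inverse 1.
N/8 = 3465; 3465 ≡ 1 (mod 8), inverse 1.
N/9 = 3080; 3080 ≡ 2 (mod 9); 2·5 ≡ 1, so inverse 5.
N/7 = 3960; 3960 ≡ 5 (mod 7); 5·3 ≡ 1, so inverse 3.
N/5 = 5544; 5544 ≡ 4 (mod 5); 4·4 ≡ 1, so inverse 4.
x ≡ 8·2520·1 + 6·3465·1 + 8·3080·5 + 1·3960·3 + 4·5544·4 = 264734.
264734 mod 27720 = 15254.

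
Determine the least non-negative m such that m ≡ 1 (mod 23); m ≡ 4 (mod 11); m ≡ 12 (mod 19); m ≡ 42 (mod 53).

Combine the congruences pairwise.
From m ≡ 1 (mod 23) write m = 1 + 23t. Substituting into m ≡ 4 (mod 11) gives 23t ≡ 3 (mod 11), and since 1⁻¹ ≡ 1 (mod 11), t ≡ 3. Hence m ≡ 1 + 23·3 = 70 (mod 253).
From m ≡ 70 (mod 253) write m = 70 + 253t. Substituting into m ≡ 12 (mod 19) gives 253t ≡ 18 (mod 19), and since 6⁻¹ ≡ 16 (mod 19), t ≡ 3. Hence m ≡ 70 + 253·3 = 829 (mod 4807).
From m ≡ 829 (mod 4807) write m = 829 + 4807t. Substituting into m ≡ 42 (mod 53) gives 4807t ≡ 8 (mod 53), and since 37⁻¹ ≡ 43 (mod 53), t ≡ 26. Hence m ≡ 829 + 4807·26 = 125811 (mod 254771).

125811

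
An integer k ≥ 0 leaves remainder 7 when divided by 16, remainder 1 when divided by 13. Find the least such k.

From k ≡ 7 (mod 16) write k = 7 + 16t. Substituting into k ≡ 1 (mod 13) gives 16t ≡ 7 (mod 13), and since 3⁻¹ ≡ 9 (mod 13), t ≡ 11. Hence k ≡ 7 + 16·11 = 183 (mod 208).

183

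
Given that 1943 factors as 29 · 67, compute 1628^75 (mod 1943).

1459

Mod 29: 1628 ≡ 4; by Fermat, exponent reduces to 75 mod 28 = 19; 4^19 ≡ 9 (mod 29).
Mod 67: 1628 ≡ 20; by Fermat, exponent reduces to 75 mod 66 = 9; 20^9 ≡ 52 (mod 67).
Combine by CRT: x ≡ 9 (mod 29), x ≡ 52 (mod 67) ⇒ x ≡ 1459 (mod 1943).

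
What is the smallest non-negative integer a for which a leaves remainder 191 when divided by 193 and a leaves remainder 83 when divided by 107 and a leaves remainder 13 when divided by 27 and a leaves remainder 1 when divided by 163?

51885346

From a ≡ 191 (mod 193) write a = 191 + 193t. Substituting into a ≡ 83 (mod 107) gives 193t ≡ 106 (mod 107), and since 86⁻¹ ≡ 56 (mod 107), t ≡ 51. Hence a ≡ 191 + 193·51 = 10034 (mod 20651).
From a ≡ 10034 (mod 20651) write a = 10034 + 20651t. Substituting into a ≡ 13 (mod 27) gives 20651t ≡ 23 (mod 27), and since 23⁻¹ ≡ 20 (mod 27), t ≡ 1. Hence a ≡ 10034 + 20651·1 = 30685 (mod 557577).
From a ≡ 30685 (mod 557577) write a = 30685 + 557577t. Substituting into a ≡ 1 (mod 163) gives 557577t ≡ 123 (mod 163), and since 117⁻¹ ≡ 124 (mod 163), t ≡ 93. Hence a ≡ 30685 + 557577·93 = 51885346 (mod 90885051).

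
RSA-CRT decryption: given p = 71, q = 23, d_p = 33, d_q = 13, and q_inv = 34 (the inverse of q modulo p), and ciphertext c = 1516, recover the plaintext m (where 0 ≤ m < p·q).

m₁ = c^(d_p) mod p: c ≡ 25 (mod 71), and 25^33 mod 71 = 5.
m₂ = c^(d_q) mod q: c ≡ 21 (mod 23), and 21^13 mod 23 = 19.
h = q_inv·(m₁ − m₂) mod p = 34·(5 − 19) mod 71 = 21.
m = m₂ + h·q = 19 + 21·23 = 502.

502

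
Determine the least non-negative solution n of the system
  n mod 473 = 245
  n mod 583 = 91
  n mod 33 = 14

5921

gcd(473, 583) = 11 and 11 | (91 − 245), so the pair is consistent; merging gives n ≡ 5921 (mod 25069), where 25069 = lcm(473, 583).
gcd(25069, 33) = 11 and 11 | (14 − 5921), so the pair is consistent; merging gives n ≡ 5921 (mod 75207), where 75207 = lcm(25069, 33).
The solution is unique modulo lcm(473, 583, 33) = 75207.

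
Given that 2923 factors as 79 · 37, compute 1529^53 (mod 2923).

2883

Mod 79: 1529 ≡ 28; 28^53 ≡ 39 (mod 79).
Mod 37: 1529 ≡ 12; by Fermat, exponent reduces to 53 mod 36 = 17; 12^17 ≡ 34 (mod 37).
Combine by CRT: x ≡ 39 (mod 79), x ≡ 34 (mod 37) ⇒ x ≡ 2883 (mod 2923).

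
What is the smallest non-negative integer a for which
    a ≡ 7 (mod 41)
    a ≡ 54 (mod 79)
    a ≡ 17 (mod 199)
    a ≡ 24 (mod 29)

11297844

The moduli are pairwise coprime; N = 41·79·199·29 = 18692269.
N/41 = 455909; 455909 ≡ 30 (mod 41); 30·26 ≡ 1, so inverse 26.
N/79 = 236611; 236611 ≡ 6 (mod 79); 6·66 ≡ 1, so inverse 66.
N/199 = 93931; 93931 ≡ 3 (mod 199); 3·133 ≡ 1, so inverse 133.
N/29 = 644561; 644561 ≡ 7 (mod 29); 7·25 ≡ 1, so inverse 25.
a ≡ 7·455909·26 + 54·236611·66 + 17·93931·133 + 24·644561·25 = 1525371633.
1525371633 mod 18692269 = 11297844.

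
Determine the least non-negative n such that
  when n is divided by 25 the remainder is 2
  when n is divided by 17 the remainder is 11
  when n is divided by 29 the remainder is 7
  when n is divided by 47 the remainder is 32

Combine the congruences pairwise.
From n ≡ 2 (mod 25) write n = 2 + 25t. Substituting into n ≡ 11 (mod 17) gives 25t ≡ 9 (mod 17), and since 8⁻¹ ≡ 15 (mod 17), t ≡ 16. Hence n ≡ 2 + 25·16 = 402 (mod 425).
From n ≡ 402 (mod 425) write n = 402 + 425t. Substituting into n ≡ 7 (mod 29) gives 425t ≡ 11 (mod 29), and since 19⁻¹ ≡ 26 (mod 29), t ≡ 25. Hence n ≡ 402 + 425·25 = 11027 (mod 12325).
From n ≡ 11027 (mod 12325) write n = 11027 + 12325t. Substituting into n ≡ 32 (mod 47) gives 12325t ≡ 3 (mod 47), and since 11⁻¹ ≡ 30 (mod 47), t ≡ 43. Hence n ≡ 11027 + 12325·43 = 541002 (mod 579275).

541002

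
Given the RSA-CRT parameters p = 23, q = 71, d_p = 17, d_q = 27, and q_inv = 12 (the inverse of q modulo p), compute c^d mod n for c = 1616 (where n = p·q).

m₁ = c^(d_p) mod p: c ≡ 6 (mod 23), and 6^17 mod 23 = 12.
m₂ = c^(d_q) mod q: c ≡ 54 (mod 71), and 54^27 mod 71 = 5.
h = q_inv·(m₁ − m₂) mod p = 12·(12 − 5) mod 23 = 15.
m = m₂ + h·q = 5 + 15·71 = 1070.

1070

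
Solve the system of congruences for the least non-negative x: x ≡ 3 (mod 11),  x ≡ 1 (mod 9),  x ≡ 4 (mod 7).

487

The moduli are pairwise coprime; N = 11·9·7 = 693.
N/11 = 63; 63 ≡ 8 (mod 11); 8·7 ≡ 1, so inverse 7.
N/9 = 77; 77 ≡ 5 (mod 9); 5·2 ≡ 1, so inverse 2.
N/7 = 99; 99 ≡ 1 (mod 7), inverse 1.
x ≡ 3·63·7 + 1·77·2 + 4·99·1 = 1873.
1873 mod 693 = 487.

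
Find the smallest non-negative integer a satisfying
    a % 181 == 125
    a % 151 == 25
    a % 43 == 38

Combine the congruences pairwise.
From a ≡ 125 (mod 181) write a = 125 + 181t. Substituting into a ≡ 25 (mod 151) gives 181t ≡ 51 (mod 151), and since 30⁻¹ ≡ 146 (mod 151), t ≡ 47. Hence a ≡ 125 + 181·47 = 8632 (mod 27331).
From a ≡ 8632 (mod 27331) write a = 8632 + 27331t. Substituting into a ≡ 38 (mod 43) gives 27331t ≡ 6 (mod 43), and since 26⁻¹ ≡ 5 (mod 43), t ≡ 30. Hence a ≡ 8632 + 27331·30 = 828562 (mod 1175233).

828562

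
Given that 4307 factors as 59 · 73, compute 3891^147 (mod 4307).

2764

Mod 59: 3891 ≡ 56; by Fermat, exponent reduces to 147 mod 58 = 31; 56^31 ≡ 50 (mod 59).
Mod 73: 3891 ≡ 22; by Fermat, exponent reduces to 147 mod 72 = 3; 22^3 ≡ 63 (mod 73).
Combine by CRT: x ≡ 50 (mod 59), x ≡ 63 (mod 73) ⇒ x ≡ 2764 (mod 4307).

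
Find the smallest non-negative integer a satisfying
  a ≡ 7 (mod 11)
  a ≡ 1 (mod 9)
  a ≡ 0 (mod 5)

370

From a ≡ 7 (mod 11) write a = 7 + 11t. Substituting into a ≡ 1 (mod 9) gives 11t ≡ 3 (mod 9), and since 2⁻¹ ≡ 5 (mod 9), t ≡ 6. Hence a ≡ 7 + 11·6 = 73 (mod 99).
From a ≡ 73 (mod 99) write a = 73 + 99t. Substituting into a ≡ 0 (mod 5) gives 99t ≡ 2 (mod 5), and since 4⁻¹ ≡ 4 (mod 5), t ≡ 3. Hence a ≡ 73 + 99·3 = 370 (mod 495).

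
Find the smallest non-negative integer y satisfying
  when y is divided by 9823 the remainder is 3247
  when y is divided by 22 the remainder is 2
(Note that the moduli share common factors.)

13070

gcd(9823, 22) = 11 and 11 | (2 − 3247), so the pair is consistent; merging gives y ≡ 13070 (mod 19646), where 19646 = lcm(9823, 22).
The solution is unique modulo lcm(9823, 22) = 19646.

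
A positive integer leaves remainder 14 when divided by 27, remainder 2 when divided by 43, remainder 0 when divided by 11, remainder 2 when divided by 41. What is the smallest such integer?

121649

The moduli are pairwise coprime; N = 27·43·11·41 = 523611.
N/27 = 19393; 19393 ≡ 7 (mod 27); 7·4 ≡ 1, so inverse 4.
N/43 = 12177; 12177 ≡ 8 (mod 43); 8·27 ≡ 1, so inverse 27.
N/11 = 47601; 47601 ≡ 4 (mod 11); 4·3 ≡ 1, so inverse 3.
N/41 = 12771; 12771 ≡ 20 (mod 41); 20·39 ≡ 1, so inverse 39.
t ≡ 14·19393·4 + 2·12177·27 + 0·47601·3 + 2·12771·39 = 2739704.
2739704 mod 523611 = 121649.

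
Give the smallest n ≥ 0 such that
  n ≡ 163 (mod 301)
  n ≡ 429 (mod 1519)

Combine the congruences pairwise.
gcd(301, 1519) = 7 and 7 | (429 − 163), so the pair is consistent; merging gives n ≡ 36885 (mod 65317), where 65317 = lcm(301, 1519).
The solution is unique modulo lcm(301, 1519) = 65317.

36885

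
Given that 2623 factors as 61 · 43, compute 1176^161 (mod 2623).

Mod 61: 1176 ≡ 17; by Fermat, exponent reduces to 161 mod 60 = 41; 17^41 ≡ 6 (mod 61).
Mod 43: 1176 ≡ 15; by Fermat, exponent reduces to 161 mod 42 = 35; 15^35 ≡ 6 (mod 43).
Combine by CRT: x ≡ 6 (mod 61), x ≡ 6 (mod 43) ⇒ x ≡ 6 (mod 2623).

6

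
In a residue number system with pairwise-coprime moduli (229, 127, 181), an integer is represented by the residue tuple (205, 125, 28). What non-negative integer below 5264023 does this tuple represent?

3851527

The moduli are pairwise coprime; N = 229·127·181 = 5264023.
N/229 = 22987; 22987 ≡ 87 (mod 229); 87·179 ≡ 1, so inverse 179.
N/127 = 41449; 41449 ≡ 47 (mod 127); 47·100 ≡ 1, so inverse 100.
N/181 = 29083; 29083 ≡ 123 (mod 181); 123·78 ≡ 1, so inverse 78.
x ≡ 205·22987·179 + 125·41449·100 + 28·29083·78 = 1425137737.
1425137737 mod 5264023 = 3851527.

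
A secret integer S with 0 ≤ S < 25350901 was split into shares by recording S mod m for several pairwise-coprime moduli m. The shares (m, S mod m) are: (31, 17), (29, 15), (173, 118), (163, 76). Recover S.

Combine the congruences pairwise.
From S ≡ 17 (mod 31) write S = 17 + 31t. Substituting into S ≡ 15 (mod 29) gives 31t ≡ 27 (mod 29), and since 2⁻¹ ≡ 15 (mod 29), t ≡ 28. Hence S ≡ 17 + 31·28 = 885 (mod 899).
From S ≡ 885 (mod 899) write S = 885 + 899t. Substituting into S ≡ 118 (mod 173) gives 899t ≡ 98 (mod 173), and since 34⁻¹ ≡ 56 (mod 173), t ≡ 125. Hence S ≡ 885 + 899·125 = 113260 (mod 155527).
From S ≡ 113260 (mod 155527) write S = 113260 + 155527t. Substituting into S ≡ 76 (mod 163) gives 155527t ≡ 101 (mod 163), and since 25⁻¹ ≡ 150 (mod 163), t ≡ 154. Hence S ≡ 113260 + 155527·154 = 24064418 (mod 25350901).

24064418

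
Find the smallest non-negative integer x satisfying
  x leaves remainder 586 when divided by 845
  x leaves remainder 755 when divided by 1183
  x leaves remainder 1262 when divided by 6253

gcd(845, 1183) = 169 and 169 | (755 − 586), so the pair is consistent; merging gives x ≡ 3121 (mod 5915), where 5915 = lcm(845, 1183).
gcd(5915, 6253) = 169 and 169 | (1262 − 3121), so the pair is consistent; merging gives x ≡ 145081 (mod 218855), where 218855 = lcm(5915, 6253).
The solution is unique modulo lcm(845, 1183, 6253) = 218855.

145081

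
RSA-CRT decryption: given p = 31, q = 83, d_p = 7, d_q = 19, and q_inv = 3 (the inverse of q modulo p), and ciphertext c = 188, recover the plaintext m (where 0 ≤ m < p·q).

1151

m₁ = c^(d_p) mod p: c ≡ 2 (mod 31), and 2^7 mod 31 = 4.
m₂ = c^(d_q) mod q: c ≡ 22 (mod 83), and 22^19 mod 83 = 72.
h = q_inv·(m₁ − m₂) mod p = 3·(4 − 72) mod 31 = 13.
m = m₂ + h·q = 72 + 13·83 = 1151.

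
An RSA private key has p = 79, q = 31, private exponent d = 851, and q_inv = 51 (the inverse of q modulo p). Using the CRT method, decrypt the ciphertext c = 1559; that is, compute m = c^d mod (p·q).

d_p = d mod (p−1) = 851 mod 78 = 71; d_q = d mod (q−1) = 11.
m₁ = c^(d_p) mod p: c ≡ 58 (mod 79), and 58^71 mod 79 = 71.
m₂ = c^(d_q) mod q: c ≡ 9 (mod 31), and 9^11 mod 31 = 14.
h = q_inv·(m₁ − m₂) mod p = 51·(71 − 14) mod 79 = 63.
m = m₂ + h·q = 14 + 63·31 = 1967.

1967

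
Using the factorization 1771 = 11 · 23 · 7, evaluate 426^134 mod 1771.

1478

Mod 11: 426 ≡ 8; by Fermat, exponent reduces to 134 mod 10 = 4; 8^4 ≡ 4 (mod 11).
Mod 23: 426 ≡ 12; by Fermat, exponent reduces to 134 mod 22 = 2; 12^2 ≡ 6 (mod 23).
Mod 7: 426 ≡ 6; by Fermat, exponent reduces to 134 mod 6 = 2; 6^2 ≡ 1 (mod 7).
Combine by CRT: x ≡ 4 (mod 11), x ≡ 6 (mod 23), x ≡ 1 (mod 7) ⇒ x ≡ 1478 (mod 1771).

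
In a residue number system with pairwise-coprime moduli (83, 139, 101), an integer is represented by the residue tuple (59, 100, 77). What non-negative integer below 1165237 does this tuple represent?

From x ≡ 59 (mod 83) write x = 59 + 83t. Substituting into x ≡ 100 (mod 139) gives 83t ≡ 41 (mod 139), and since 83⁻¹ ≡ 67 (mod 139), t ≡ 106. Hence x ≡ 59 + 83·106 = 8857 (mod 11537).
From x ≡ 8857 (mod 11537) write x = 8857 + 11537t. Substituting into x ≡ 77 (mod 101) gives 11537t ≡ 7 (mod 101), and since 23⁻¹ ≡ 22 (mod 101), t ≡ 53. Hence x ≡ 8857 + 11537·53 = 620318 (mod 1165237).

620318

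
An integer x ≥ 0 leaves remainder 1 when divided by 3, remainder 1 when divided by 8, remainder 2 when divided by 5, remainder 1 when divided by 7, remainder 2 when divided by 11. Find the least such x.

6217

From x ≡ 1 (mod 3) write x = 1 + 3t. Substituting into x ≡ 1 (mod 8) gives 3t ≡ 0 (mod 8), and since 3⁻¹ ≡ 3 (mod 8), t ≡ 0. Hence x ≡ 1 + 3·0 = 1 (mod 24).
From x ≡ 1 (mod 24) write x = 1 + 24t. Substituting into x ≡ 2 (mod 5) gives 24t ≡ 1 (mod 5), and since 4⁻¹ ≡ 4 (mod 5), t ≡ 4. Hence x ≡ 1 + 24·4 = 97 (mod 120).
From x ≡ 97 (mod 120) write x = 97 + 120t. Substituting into x ≡ 1 (mod 7) gives 120t ≡ 2 (mod 7), and since 1⁻¹ ≡ 1 (mod 7), t ≡ 2. Hence x ≡ 97 + 120·2 = 337 (mod 840).
From x ≡ 337 (mod 840) write x = 337 + 840t. Substituting into x ≡ 2 (mod 11) gives 840t ≡ 6 (mod 11), and since 4⁻¹ ≡ 3 (mod 11), t ≡ 7. Hence x ≡ 337 + 840·7 = 6217 (mod 9240).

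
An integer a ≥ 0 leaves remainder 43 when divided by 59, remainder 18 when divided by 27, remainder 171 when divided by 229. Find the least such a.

From a ≡ 43 (mod 59) write a = 43 + 59t. Substituting into a ≡ 18 (mod 27) gives 59t ≡ 2 (mod 27), and since 5⁻¹ ≡ 11 (mod 27), t ≡ 22. Hence a ≡ 43 + 59·22 = 1341 (mod 1593).
From a ≡ 1341 (mod 1593) write a = 1341 + 1593t. Substituting into a ≡ 171 (mod 229) gives 1593t ≡ 204 (mod 229), and since 219⁻¹ ≡ 206 (mod 229), t ≡ 117. Hence a ≡ 1341 + 1593·117 = 187722 (mod 364797).

187722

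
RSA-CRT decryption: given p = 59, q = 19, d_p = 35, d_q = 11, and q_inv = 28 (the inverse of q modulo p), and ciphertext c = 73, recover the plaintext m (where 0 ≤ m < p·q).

693

m₁ = c^(d_p) mod p: c ≡ 14 (mod 59), and 14^35 mod 59 = 44.
m₂ = c^(d_q) mod q: c ≡ 16 (mod 19), and 16^11 mod 19 = 9.
h = q_inv·(m₁ − m₂) mod p = 28·(44 − 9) mod 59 = 36.
m = m₂ + h·q = 9 + 36·19 = 693.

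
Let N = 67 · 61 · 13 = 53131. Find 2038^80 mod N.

Mod 67: 2038 ≡ 28; by Fermat, exponent reduces to 80 mod 66 = 14; 28^14 ≡ 26 (mod 67).
Mod 61: 2038 ≡ 25; by Fermat, exponent reduces to 80 mod 60 = 20; 25^20 ≡ 13 (mod 61).
Mod 13: 2038 ≡ 10; by Fermat, exponent reduces to 80 mod 12 = 8; 10^8 ≡ 9 (mod 13).
Combine by CRT: x ≡ 26 (mod 67), x ≡ 13 (mod 61), x ≡ 9 (mod 13) ⇒ x ≡ 37345 (mod 53131).

37345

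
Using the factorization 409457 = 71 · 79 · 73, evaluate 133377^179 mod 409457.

Mod 71: 133377 ≡ 39; by Fermat, exponent reduces to 179 mod 70 = 39; 39^39 ≡ 23 (mod 71).
Mod 79: 133377 ≡ 25; by Fermat, exponent reduces to 179 mod 78 = 23; 25^23 ≡ 73 (mod 79).
Mod 73: 133377 ≡ 6; by Fermat, exponent reduces to 179 mod 72 = 35; 6^35 ≡ 61 (mod 73).
Combine by CRT: x ≡ 23 (mod 71), x ≡ 73 (mod 79), x ≡ 61 (mod 73) ⇒ x ≡ 345935 (mod 409457).

345935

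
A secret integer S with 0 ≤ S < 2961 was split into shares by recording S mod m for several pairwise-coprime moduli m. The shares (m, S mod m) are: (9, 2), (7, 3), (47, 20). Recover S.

2558

From S ≡ 2 (mod 9) write S = 2 + 9t. Substituting into S ≡ 3 (mod 7) gives 9t ≡ 1 (mod 7), and since 2⁻¹ ≡ 4 (mod 7), t ≡ 4. Hence S ≡ 2 + 9·4 = 38 (mod 63).
From S ≡ 38 (mod 63) write S = 38 + 63t. Substituting into S ≡ 20 (mod 47) gives 63t ≡ 29 (mod 47), and since 16⁻¹ ≡ 3 (mod 47), t ≡ 40. Hence S ≡ 38 + 63·40 = 2558 (mod 2961).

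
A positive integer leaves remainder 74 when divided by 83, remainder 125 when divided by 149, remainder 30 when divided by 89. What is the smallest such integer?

25306

The moduli are pairwise coprime; N = 83·149·89 = 1100663.
N/83 = 13261; 13261 ≡ 64 (mod 83); 64·48 ≡ 1, so inverse 48.
N/149 = 7387; 7387 ≡ 86 (mod 149); 86·26 ≡ 1, so inverse 26.
N/89 = 12367; 12367 ≡ 85 (mod 89); 85·22 ≡ 1, so inverse 22.
k ≡ 74·13261·48 + 125·7387·26 + 30·12367·22 = 79273042.
79273042 mod 1100663 = 25306.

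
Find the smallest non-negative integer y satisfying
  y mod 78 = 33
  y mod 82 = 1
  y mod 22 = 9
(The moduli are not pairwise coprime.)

23043

gcd(78, 82) = 2 and 2 | (1 − 33), so the pair is consistent; merging gives y ≡ 657 (mod 3198), where 3198 = lcm(78, 82).
gcd(3198, 22) = 2 and 2 | (9 − 657), so the pair is consistent; merging gives y ≡ 23043 (mod 35178), where 35178 = lcm(3198, 22).
The solution is unique modulo lcm(78, 82, 22) = 35178.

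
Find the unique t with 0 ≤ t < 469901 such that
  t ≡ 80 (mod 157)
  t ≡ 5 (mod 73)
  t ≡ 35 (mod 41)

The moduli are pairwise coprime; N = 157·73·41 = 469901.
N/157 = 2993; 2993 ≡ 10 (mod 157); 10·110 ≡ 1, so inverse 110.
N/73 = 6437; 6437 ≡ 13 (mod 73); 13·45 ≡ 1, so inverse 45.
N/41 = 11461; 11461 ≡ 22 (mod 41); 22·28 ≡ 1, so inverse 28.
t ≡ 80·2993·110 + 5·6437·45 + 35·11461·28 = 39018505.
39018505 mod 469901 = 16722.

16722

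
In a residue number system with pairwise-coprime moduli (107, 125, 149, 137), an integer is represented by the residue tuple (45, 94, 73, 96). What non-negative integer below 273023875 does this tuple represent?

162496344

The moduli are pairwise coprime; N = 107·125·149·137 = 273023875.
N/107 = 2551625; 2551625 ≡ 103 (mod 107); 103·80 ≡ 1, so inverse 80.
N/125 = 2184191; 2184191 ≡ 66 (mod 125); 66·36 ≡ 1, so inverse 36.
N/149 = 1832375; 1832375 ≡ 122 (mod 149); 122·11 ≡ 1, so inverse 11.
N/137 = 1992875; 1992875 ≡ 73 (mod 137); 73·122 ≡ 1, so inverse 122.
x ≡ 45·2551625·80 + 94·2184191·36 + 73·1832375·11 + 96·1992875·122 = 41389101469.
41389101469 mod 273023875 = 162496344.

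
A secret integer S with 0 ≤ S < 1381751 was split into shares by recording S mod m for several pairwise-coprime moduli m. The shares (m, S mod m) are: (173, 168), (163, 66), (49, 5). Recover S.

37882

The moduli are pairwise coprime; N = 173·163·49 = 1381751.
N/173 = 7987; 7987 ≡ 29 (mod 173); 29·6 ≡ 1, so inverse 6.
N/163 = 8477; 8477 ≡ 1 (mod 163), inverse 1.
N/49 = 28199; 28199 ≡ 24 (mod 49); 24·47 ≡ 1, so inverse 47.
S ≡ 168·7987·6 + 66·8477·1 + 5·28199·47 = 15237143.
15237143 mod 1381751 = 37882.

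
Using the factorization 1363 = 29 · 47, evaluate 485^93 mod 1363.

391

Mod 29: 485 ≡ 21; by Fermat, exponent reduces to 93 mod 28 = 9; 21^9 ≡ 14 (mod 29).
Mod 47: 485 ≡ 15; by Fermat, exponent reduces to 93 mod 46 = 1; 15^1 ≡ 15 (mod 47).
Combine by CRT: x ≡ 14 (mod 29), x ≡ 15 (mod 47) ⇒ x ≡ 391 (mod 1363).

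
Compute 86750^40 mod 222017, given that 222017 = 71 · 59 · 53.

Mod 71: 86750 ≡ 59; 59^40 ≡ 48 (mod 71).
Mod 59: 86750 ≡ 20; 20^40 ≡ 57 (mod 59).
Mod 53: 86750 ≡ 42; 42^40 ≡ 42 (mod 53).
Combine by CRT: x ≡ 48 (mod 71), x ≡ 57 (mod 59), x ≡ 42 (mod 53) ⇒ x ≡ 70267 (mod 222017).

70267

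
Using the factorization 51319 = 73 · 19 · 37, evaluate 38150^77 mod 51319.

Mod 73: 38150 ≡ 44; by Fermat, exponent reduces to 77 mod 72 = 5; 44^5 ≡ 26 (mod 73).
Mod 19: 38150 ≡ 17; by Fermat, exponent reduces to 77 mod 18 = 5; 17^5 ≡ 6 (mod 19).
Mod 37: 38150 ≡ 3; by Fermat, exponent reduces to 77 mod 36 = 5; 3^5 ≡ 21 (mod 37).
Combine by CRT: x ≡ 26 (mod 73), x ≡ 6 (mod 19), x ≡ 21 (mod 37) ⇒ x ≡ 30102 (mod 51319).

30102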